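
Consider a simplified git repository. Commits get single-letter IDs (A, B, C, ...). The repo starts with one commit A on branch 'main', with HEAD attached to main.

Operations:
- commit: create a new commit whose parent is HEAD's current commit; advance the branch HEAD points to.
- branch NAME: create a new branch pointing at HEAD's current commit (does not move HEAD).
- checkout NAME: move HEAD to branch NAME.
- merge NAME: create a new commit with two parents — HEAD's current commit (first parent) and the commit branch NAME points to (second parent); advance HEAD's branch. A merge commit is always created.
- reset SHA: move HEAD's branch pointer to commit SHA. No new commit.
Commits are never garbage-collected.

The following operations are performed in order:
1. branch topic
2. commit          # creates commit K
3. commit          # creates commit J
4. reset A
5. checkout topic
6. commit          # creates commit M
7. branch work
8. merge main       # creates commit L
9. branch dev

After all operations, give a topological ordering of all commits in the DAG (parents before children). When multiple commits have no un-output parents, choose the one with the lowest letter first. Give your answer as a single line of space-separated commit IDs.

After op 1 (branch): HEAD=main@A [main=A topic=A]
After op 2 (commit): HEAD=main@K [main=K topic=A]
After op 3 (commit): HEAD=main@J [main=J topic=A]
After op 4 (reset): HEAD=main@A [main=A topic=A]
After op 5 (checkout): HEAD=topic@A [main=A topic=A]
After op 6 (commit): HEAD=topic@M [main=A topic=M]
After op 7 (branch): HEAD=topic@M [main=A topic=M work=M]
After op 8 (merge): HEAD=topic@L [main=A topic=L work=M]
After op 9 (branch): HEAD=topic@L [dev=L main=A topic=L work=M]
commit A: parents=[]
commit J: parents=['K']
commit K: parents=['A']
commit L: parents=['M', 'A']
commit M: parents=['A']

Answer: A K J M L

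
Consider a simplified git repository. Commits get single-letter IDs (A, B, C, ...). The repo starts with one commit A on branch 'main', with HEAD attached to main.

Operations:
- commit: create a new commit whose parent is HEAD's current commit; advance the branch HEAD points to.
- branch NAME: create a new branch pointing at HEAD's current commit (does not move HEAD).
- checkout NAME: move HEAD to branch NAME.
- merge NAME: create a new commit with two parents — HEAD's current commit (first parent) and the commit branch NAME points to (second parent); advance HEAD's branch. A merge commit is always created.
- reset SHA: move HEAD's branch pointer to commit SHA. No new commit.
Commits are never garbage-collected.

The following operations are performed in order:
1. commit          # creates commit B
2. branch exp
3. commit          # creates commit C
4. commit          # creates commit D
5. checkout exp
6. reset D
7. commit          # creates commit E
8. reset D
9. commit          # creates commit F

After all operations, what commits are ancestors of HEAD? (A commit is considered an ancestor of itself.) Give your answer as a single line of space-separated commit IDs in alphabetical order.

After op 1 (commit): HEAD=main@B [main=B]
After op 2 (branch): HEAD=main@B [exp=B main=B]
After op 3 (commit): HEAD=main@C [exp=B main=C]
After op 4 (commit): HEAD=main@D [exp=B main=D]
After op 5 (checkout): HEAD=exp@B [exp=B main=D]
After op 6 (reset): HEAD=exp@D [exp=D main=D]
After op 7 (commit): HEAD=exp@E [exp=E main=D]
After op 8 (reset): HEAD=exp@D [exp=D main=D]
After op 9 (commit): HEAD=exp@F [exp=F main=D]

Answer: A B C D F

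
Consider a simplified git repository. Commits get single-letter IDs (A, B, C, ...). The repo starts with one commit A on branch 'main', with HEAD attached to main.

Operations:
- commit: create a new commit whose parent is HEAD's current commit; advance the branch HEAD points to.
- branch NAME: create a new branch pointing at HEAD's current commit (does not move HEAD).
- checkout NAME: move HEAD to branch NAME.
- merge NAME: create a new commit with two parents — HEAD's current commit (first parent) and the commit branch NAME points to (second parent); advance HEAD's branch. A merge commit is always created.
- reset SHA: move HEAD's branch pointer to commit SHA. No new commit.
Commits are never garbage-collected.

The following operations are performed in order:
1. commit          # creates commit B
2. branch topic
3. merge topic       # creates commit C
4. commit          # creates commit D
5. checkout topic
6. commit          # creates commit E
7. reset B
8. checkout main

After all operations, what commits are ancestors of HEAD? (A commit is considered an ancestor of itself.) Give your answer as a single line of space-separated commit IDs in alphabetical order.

After op 1 (commit): HEAD=main@B [main=B]
After op 2 (branch): HEAD=main@B [main=B topic=B]
After op 3 (merge): HEAD=main@C [main=C topic=B]
After op 4 (commit): HEAD=main@D [main=D topic=B]
After op 5 (checkout): HEAD=topic@B [main=D topic=B]
After op 6 (commit): HEAD=topic@E [main=D topic=E]
After op 7 (reset): HEAD=topic@B [main=D topic=B]
After op 8 (checkout): HEAD=main@D [main=D topic=B]

Answer: A B C D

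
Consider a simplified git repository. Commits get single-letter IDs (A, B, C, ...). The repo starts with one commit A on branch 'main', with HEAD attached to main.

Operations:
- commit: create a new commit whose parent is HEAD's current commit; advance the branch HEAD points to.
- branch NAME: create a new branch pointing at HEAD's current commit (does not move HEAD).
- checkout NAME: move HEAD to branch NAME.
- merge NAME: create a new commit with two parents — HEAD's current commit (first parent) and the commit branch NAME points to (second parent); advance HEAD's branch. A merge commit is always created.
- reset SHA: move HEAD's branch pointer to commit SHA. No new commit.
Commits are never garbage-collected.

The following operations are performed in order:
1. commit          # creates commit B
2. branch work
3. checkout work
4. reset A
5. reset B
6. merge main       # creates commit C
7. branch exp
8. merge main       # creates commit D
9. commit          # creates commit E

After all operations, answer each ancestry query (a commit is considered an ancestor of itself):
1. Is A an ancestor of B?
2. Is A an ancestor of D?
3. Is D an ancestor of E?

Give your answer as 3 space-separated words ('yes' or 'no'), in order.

Answer: yes yes yes

Derivation:
After op 1 (commit): HEAD=main@B [main=B]
After op 2 (branch): HEAD=main@B [main=B work=B]
After op 3 (checkout): HEAD=work@B [main=B work=B]
After op 4 (reset): HEAD=work@A [main=B work=A]
After op 5 (reset): HEAD=work@B [main=B work=B]
After op 6 (merge): HEAD=work@C [main=B work=C]
After op 7 (branch): HEAD=work@C [exp=C main=B work=C]
After op 8 (merge): HEAD=work@D [exp=C main=B work=D]
After op 9 (commit): HEAD=work@E [exp=C main=B work=E]
ancestors(B) = {A,B}; A in? yes
ancestors(D) = {A,B,C,D}; A in? yes
ancestors(E) = {A,B,C,D,E}; D in? yes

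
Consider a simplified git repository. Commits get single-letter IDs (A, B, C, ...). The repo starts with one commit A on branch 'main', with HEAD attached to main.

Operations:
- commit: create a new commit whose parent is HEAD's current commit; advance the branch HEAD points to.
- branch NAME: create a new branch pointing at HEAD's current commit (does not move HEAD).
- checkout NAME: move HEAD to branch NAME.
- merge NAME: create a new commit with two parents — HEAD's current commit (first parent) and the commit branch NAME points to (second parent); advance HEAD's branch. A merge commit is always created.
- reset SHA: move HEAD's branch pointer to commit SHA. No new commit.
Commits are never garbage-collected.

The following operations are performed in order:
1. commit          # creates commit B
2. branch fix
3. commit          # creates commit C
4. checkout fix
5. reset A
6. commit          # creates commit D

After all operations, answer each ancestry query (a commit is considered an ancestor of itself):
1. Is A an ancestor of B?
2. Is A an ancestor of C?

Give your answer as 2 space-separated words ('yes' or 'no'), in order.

Answer: yes yes

Derivation:
After op 1 (commit): HEAD=main@B [main=B]
After op 2 (branch): HEAD=main@B [fix=B main=B]
After op 3 (commit): HEAD=main@C [fix=B main=C]
After op 4 (checkout): HEAD=fix@B [fix=B main=C]
After op 5 (reset): HEAD=fix@A [fix=A main=C]
After op 6 (commit): HEAD=fix@D [fix=D main=C]
ancestors(B) = {A,B}; A in? yes
ancestors(C) = {A,B,C}; A in? yes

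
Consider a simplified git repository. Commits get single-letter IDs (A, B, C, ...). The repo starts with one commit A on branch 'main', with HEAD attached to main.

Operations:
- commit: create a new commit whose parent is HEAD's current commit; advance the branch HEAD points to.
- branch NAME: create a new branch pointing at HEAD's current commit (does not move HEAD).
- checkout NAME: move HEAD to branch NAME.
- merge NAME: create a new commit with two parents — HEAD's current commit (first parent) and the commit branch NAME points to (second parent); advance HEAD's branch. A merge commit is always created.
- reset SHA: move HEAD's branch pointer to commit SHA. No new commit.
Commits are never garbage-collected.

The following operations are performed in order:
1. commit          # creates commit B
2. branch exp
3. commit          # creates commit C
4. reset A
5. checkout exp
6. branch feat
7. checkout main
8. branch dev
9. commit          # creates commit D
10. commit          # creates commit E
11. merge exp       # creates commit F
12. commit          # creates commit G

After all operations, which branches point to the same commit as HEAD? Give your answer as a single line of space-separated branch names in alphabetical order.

After op 1 (commit): HEAD=main@B [main=B]
After op 2 (branch): HEAD=main@B [exp=B main=B]
After op 3 (commit): HEAD=main@C [exp=B main=C]
After op 4 (reset): HEAD=main@A [exp=B main=A]
After op 5 (checkout): HEAD=exp@B [exp=B main=A]
After op 6 (branch): HEAD=exp@B [exp=B feat=B main=A]
After op 7 (checkout): HEAD=main@A [exp=B feat=B main=A]
After op 8 (branch): HEAD=main@A [dev=A exp=B feat=B main=A]
After op 9 (commit): HEAD=main@D [dev=A exp=B feat=B main=D]
After op 10 (commit): HEAD=main@E [dev=A exp=B feat=B main=E]
After op 11 (merge): HEAD=main@F [dev=A exp=B feat=B main=F]
After op 12 (commit): HEAD=main@G [dev=A exp=B feat=B main=G]

Answer: main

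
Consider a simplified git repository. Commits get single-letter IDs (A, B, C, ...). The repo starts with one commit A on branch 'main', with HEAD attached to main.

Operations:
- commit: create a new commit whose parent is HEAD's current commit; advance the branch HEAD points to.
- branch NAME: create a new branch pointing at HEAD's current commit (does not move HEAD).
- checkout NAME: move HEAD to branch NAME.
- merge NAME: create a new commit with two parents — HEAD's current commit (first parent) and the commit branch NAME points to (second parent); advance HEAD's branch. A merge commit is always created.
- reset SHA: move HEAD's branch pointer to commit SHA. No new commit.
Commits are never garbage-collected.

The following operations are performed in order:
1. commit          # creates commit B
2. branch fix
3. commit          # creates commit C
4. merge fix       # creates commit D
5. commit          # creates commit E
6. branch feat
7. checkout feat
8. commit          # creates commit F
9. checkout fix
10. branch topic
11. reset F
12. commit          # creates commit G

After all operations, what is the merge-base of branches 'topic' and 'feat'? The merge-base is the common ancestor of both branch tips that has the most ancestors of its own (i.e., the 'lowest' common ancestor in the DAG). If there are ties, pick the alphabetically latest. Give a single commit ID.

After op 1 (commit): HEAD=main@B [main=B]
After op 2 (branch): HEAD=main@B [fix=B main=B]
After op 3 (commit): HEAD=main@C [fix=B main=C]
After op 4 (merge): HEAD=main@D [fix=B main=D]
After op 5 (commit): HEAD=main@E [fix=B main=E]
After op 6 (branch): HEAD=main@E [feat=E fix=B main=E]
After op 7 (checkout): HEAD=feat@E [feat=E fix=B main=E]
After op 8 (commit): HEAD=feat@F [feat=F fix=B main=E]
After op 9 (checkout): HEAD=fix@B [feat=F fix=B main=E]
After op 10 (branch): HEAD=fix@B [feat=F fix=B main=E topic=B]
After op 11 (reset): HEAD=fix@F [feat=F fix=F main=E topic=B]
After op 12 (commit): HEAD=fix@G [feat=F fix=G main=E topic=B]
ancestors(topic=B): ['A', 'B']
ancestors(feat=F): ['A', 'B', 'C', 'D', 'E', 'F']
common: ['A', 'B']

Answer: B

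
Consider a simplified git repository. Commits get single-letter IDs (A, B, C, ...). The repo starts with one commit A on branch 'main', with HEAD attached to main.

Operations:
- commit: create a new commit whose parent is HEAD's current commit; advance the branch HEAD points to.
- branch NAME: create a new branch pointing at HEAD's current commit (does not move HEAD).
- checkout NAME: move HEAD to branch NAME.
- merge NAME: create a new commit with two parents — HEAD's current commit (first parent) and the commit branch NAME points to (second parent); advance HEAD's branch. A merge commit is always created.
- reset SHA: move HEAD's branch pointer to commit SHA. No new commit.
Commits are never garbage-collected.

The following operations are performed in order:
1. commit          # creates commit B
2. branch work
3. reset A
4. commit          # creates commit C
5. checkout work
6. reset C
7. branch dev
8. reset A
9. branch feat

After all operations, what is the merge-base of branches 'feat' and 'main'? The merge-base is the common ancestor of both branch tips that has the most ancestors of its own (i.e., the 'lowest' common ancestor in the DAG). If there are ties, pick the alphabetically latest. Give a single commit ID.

Answer: A

Derivation:
After op 1 (commit): HEAD=main@B [main=B]
After op 2 (branch): HEAD=main@B [main=B work=B]
After op 3 (reset): HEAD=main@A [main=A work=B]
After op 4 (commit): HEAD=main@C [main=C work=B]
After op 5 (checkout): HEAD=work@B [main=C work=B]
After op 6 (reset): HEAD=work@C [main=C work=C]
After op 7 (branch): HEAD=work@C [dev=C main=C work=C]
After op 8 (reset): HEAD=work@A [dev=C main=C work=A]
After op 9 (branch): HEAD=work@A [dev=C feat=A main=C work=A]
ancestors(feat=A): ['A']
ancestors(main=C): ['A', 'C']
common: ['A']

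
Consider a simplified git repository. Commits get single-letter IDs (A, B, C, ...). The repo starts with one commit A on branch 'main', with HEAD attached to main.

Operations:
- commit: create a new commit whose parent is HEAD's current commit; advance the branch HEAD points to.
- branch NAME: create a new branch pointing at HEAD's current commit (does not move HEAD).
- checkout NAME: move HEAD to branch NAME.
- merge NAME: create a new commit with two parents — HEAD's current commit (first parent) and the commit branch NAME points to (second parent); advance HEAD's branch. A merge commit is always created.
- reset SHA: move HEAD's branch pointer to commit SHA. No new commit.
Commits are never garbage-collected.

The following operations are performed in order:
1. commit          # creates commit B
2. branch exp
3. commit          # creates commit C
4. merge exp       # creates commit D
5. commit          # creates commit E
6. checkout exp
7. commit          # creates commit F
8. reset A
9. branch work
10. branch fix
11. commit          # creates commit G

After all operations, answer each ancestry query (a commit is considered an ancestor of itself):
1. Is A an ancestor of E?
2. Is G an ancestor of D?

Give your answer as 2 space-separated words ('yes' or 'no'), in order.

After op 1 (commit): HEAD=main@B [main=B]
After op 2 (branch): HEAD=main@B [exp=B main=B]
After op 3 (commit): HEAD=main@C [exp=B main=C]
After op 4 (merge): HEAD=main@D [exp=B main=D]
After op 5 (commit): HEAD=main@E [exp=B main=E]
After op 6 (checkout): HEAD=exp@B [exp=B main=E]
After op 7 (commit): HEAD=exp@F [exp=F main=E]
After op 8 (reset): HEAD=exp@A [exp=A main=E]
After op 9 (branch): HEAD=exp@A [exp=A main=E work=A]
After op 10 (branch): HEAD=exp@A [exp=A fix=A main=E work=A]
After op 11 (commit): HEAD=exp@G [exp=G fix=A main=E work=A]
ancestors(E) = {A,B,C,D,E}; A in? yes
ancestors(D) = {A,B,C,D}; G in? no

Answer: yes no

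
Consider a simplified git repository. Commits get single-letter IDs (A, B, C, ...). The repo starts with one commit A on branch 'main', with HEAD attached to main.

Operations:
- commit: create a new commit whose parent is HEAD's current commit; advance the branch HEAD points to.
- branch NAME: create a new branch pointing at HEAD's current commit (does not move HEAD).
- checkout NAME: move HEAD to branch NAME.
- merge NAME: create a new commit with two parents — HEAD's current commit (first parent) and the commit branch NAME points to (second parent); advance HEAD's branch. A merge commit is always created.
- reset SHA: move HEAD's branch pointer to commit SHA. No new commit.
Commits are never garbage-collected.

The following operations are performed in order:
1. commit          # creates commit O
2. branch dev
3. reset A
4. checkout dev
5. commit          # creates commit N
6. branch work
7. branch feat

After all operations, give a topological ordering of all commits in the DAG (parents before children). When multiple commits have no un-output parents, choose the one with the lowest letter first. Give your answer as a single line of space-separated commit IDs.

After op 1 (commit): HEAD=main@O [main=O]
After op 2 (branch): HEAD=main@O [dev=O main=O]
After op 3 (reset): HEAD=main@A [dev=O main=A]
After op 4 (checkout): HEAD=dev@O [dev=O main=A]
After op 5 (commit): HEAD=dev@N [dev=N main=A]
After op 6 (branch): HEAD=dev@N [dev=N main=A work=N]
After op 7 (branch): HEAD=dev@N [dev=N feat=N main=A work=N]
commit A: parents=[]
commit N: parents=['O']
commit O: parents=['A']

Answer: A O N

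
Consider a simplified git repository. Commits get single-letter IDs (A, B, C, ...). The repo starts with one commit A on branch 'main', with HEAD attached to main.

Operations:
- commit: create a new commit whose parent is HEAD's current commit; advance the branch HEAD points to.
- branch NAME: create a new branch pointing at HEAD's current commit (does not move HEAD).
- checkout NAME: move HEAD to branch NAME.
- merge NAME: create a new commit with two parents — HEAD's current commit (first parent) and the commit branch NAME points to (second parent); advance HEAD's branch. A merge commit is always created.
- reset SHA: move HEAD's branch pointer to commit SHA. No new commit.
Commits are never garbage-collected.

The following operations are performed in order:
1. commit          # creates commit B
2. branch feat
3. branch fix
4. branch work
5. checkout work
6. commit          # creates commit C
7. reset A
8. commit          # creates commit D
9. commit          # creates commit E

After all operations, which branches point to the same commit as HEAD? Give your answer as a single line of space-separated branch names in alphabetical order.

After op 1 (commit): HEAD=main@B [main=B]
After op 2 (branch): HEAD=main@B [feat=B main=B]
After op 3 (branch): HEAD=main@B [feat=B fix=B main=B]
After op 4 (branch): HEAD=main@B [feat=B fix=B main=B work=B]
After op 5 (checkout): HEAD=work@B [feat=B fix=B main=B work=B]
After op 6 (commit): HEAD=work@C [feat=B fix=B main=B work=C]
After op 7 (reset): HEAD=work@A [feat=B fix=B main=B work=A]
After op 8 (commit): HEAD=work@D [feat=B fix=B main=B work=D]
After op 9 (commit): HEAD=work@E [feat=B fix=B main=B work=E]

Answer: work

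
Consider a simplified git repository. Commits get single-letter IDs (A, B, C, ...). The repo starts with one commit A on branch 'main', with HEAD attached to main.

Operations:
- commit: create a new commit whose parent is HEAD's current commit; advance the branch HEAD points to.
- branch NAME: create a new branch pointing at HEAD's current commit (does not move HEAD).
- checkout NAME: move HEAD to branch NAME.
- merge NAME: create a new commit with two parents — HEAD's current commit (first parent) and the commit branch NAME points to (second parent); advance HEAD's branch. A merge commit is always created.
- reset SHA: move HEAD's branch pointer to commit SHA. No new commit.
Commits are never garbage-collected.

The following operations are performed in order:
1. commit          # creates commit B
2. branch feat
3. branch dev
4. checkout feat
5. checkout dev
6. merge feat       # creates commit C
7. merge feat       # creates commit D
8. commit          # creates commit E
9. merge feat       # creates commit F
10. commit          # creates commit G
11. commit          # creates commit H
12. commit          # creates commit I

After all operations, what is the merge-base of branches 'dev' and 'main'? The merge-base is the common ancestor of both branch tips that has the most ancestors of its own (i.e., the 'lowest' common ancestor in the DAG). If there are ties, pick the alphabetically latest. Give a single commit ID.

After op 1 (commit): HEAD=main@B [main=B]
After op 2 (branch): HEAD=main@B [feat=B main=B]
After op 3 (branch): HEAD=main@B [dev=B feat=B main=B]
After op 4 (checkout): HEAD=feat@B [dev=B feat=B main=B]
After op 5 (checkout): HEAD=dev@B [dev=B feat=B main=B]
After op 6 (merge): HEAD=dev@C [dev=C feat=B main=B]
After op 7 (merge): HEAD=dev@D [dev=D feat=B main=B]
After op 8 (commit): HEAD=dev@E [dev=E feat=B main=B]
After op 9 (merge): HEAD=dev@F [dev=F feat=B main=B]
After op 10 (commit): HEAD=dev@G [dev=G feat=B main=B]
After op 11 (commit): HEAD=dev@H [dev=H feat=B main=B]
After op 12 (commit): HEAD=dev@I [dev=I feat=B main=B]
ancestors(dev=I): ['A', 'B', 'C', 'D', 'E', 'F', 'G', 'H', 'I']
ancestors(main=B): ['A', 'B']
common: ['A', 'B']

Answer: B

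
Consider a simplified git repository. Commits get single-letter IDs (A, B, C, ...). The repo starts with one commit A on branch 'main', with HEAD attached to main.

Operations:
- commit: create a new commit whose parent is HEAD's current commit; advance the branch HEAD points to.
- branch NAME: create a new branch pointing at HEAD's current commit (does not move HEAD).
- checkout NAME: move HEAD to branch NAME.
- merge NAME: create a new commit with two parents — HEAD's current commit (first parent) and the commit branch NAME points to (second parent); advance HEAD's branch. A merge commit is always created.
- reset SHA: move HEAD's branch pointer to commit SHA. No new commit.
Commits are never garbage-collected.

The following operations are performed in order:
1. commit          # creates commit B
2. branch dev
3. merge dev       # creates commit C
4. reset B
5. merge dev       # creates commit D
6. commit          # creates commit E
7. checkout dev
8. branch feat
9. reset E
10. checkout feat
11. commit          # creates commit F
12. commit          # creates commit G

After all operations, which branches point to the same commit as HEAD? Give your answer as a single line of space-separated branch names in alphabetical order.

Answer: feat

Derivation:
After op 1 (commit): HEAD=main@B [main=B]
After op 2 (branch): HEAD=main@B [dev=B main=B]
After op 3 (merge): HEAD=main@C [dev=B main=C]
After op 4 (reset): HEAD=main@B [dev=B main=B]
After op 5 (merge): HEAD=main@D [dev=B main=D]
After op 6 (commit): HEAD=main@E [dev=B main=E]
After op 7 (checkout): HEAD=dev@B [dev=B main=E]
After op 8 (branch): HEAD=dev@B [dev=B feat=B main=E]
After op 9 (reset): HEAD=dev@E [dev=E feat=B main=E]
After op 10 (checkout): HEAD=feat@B [dev=E feat=B main=E]
After op 11 (commit): HEAD=feat@F [dev=E feat=F main=E]
After op 12 (commit): HEAD=feat@G [dev=E feat=G main=E]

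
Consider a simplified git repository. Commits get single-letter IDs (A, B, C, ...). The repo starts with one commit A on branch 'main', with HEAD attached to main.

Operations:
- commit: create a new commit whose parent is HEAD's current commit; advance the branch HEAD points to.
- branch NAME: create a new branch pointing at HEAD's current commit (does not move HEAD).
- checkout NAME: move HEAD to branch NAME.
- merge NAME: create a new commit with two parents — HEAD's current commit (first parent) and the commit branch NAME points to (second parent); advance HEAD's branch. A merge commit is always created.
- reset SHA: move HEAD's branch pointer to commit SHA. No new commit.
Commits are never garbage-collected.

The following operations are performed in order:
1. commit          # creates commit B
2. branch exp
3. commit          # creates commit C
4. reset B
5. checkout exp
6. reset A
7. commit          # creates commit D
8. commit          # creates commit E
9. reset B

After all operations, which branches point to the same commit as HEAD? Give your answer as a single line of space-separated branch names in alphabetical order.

Answer: exp main

Derivation:
After op 1 (commit): HEAD=main@B [main=B]
After op 2 (branch): HEAD=main@B [exp=B main=B]
After op 3 (commit): HEAD=main@C [exp=B main=C]
After op 4 (reset): HEAD=main@B [exp=B main=B]
After op 5 (checkout): HEAD=exp@B [exp=B main=B]
After op 6 (reset): HEAD=exp@A [exp=A main=B]
After op 7 (commit): HEAD=exp@D [exp=D main=B]
After op 8 (commit): HEAD=exp@E [exp=E main=B]
After op 9 (reset): HEAD=exp@B [exp=B main=B]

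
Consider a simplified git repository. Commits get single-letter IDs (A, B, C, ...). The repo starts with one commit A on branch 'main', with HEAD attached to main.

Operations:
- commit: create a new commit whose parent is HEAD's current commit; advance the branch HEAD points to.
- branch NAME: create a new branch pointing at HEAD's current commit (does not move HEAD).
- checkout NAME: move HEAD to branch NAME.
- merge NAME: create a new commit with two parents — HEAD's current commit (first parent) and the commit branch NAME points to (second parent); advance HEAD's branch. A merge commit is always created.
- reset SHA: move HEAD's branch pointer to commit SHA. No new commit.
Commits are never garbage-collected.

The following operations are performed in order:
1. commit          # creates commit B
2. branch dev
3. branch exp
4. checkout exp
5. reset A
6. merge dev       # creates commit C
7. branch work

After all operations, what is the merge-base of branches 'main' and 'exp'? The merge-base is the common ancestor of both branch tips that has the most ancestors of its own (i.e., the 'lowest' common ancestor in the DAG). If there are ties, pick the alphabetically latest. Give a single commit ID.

After op 1 (commit): HEAD=main@B [main=B]
After op 2 (branch): HEAD=main@B [dev=B main=B]
After op 3 (branch): HEAD=main@B [dev=B exp=B main=B]
After op 4 (checkout): HEAD=exp@B [dev=B exp=B main=B]
After op 5 (reset): HEAD=exp@A [dev=B exp=A main=B]
After op 6 (merge): HEAD=exp@C [dev=B exp=C main=B]
After op 7 (branch): HEAD=exp@C [dev=B exp=C main=B work=C]
ancestors(main=B): ['A', 'B']
ancestors(exp=C): ['A', 'B', 'C']
common: ['A', 'B']

Answer: B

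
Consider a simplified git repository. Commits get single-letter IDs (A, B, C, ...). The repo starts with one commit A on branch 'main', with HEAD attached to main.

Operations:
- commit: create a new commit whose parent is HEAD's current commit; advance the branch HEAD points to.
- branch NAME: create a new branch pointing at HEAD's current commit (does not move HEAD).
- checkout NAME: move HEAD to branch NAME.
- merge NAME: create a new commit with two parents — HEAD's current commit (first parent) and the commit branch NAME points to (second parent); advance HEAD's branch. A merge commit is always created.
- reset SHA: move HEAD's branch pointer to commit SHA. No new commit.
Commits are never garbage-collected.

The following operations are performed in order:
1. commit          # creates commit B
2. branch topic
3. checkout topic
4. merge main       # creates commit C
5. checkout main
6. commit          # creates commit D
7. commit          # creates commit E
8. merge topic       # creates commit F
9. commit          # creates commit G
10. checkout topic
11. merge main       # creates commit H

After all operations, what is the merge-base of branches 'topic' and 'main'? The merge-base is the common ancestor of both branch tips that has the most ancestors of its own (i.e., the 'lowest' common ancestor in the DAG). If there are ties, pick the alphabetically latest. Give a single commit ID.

After op 1 (commit): HEAD=main@B [main=B]
After op 2 (branch): HEAD=main@B [main=B topic=B]
After op 3 (checkout): HEAD=topic@B [main=B topic=B]
After op 4 (merge): HEAD=topic@C [main=B topic=C]
After op 5 (checkout): HEAD=main@B [main=B topic=C]
After op 6 (commit): HEAD=main@D [main=D topic=C]
After op 7 (commit): HEAD=main@E [main=E topic=C]
After op 8 (merge): HEAD=main@F [main=F topic=C]
After op 9 (commit): HEAD=main@G [main=G topic=C]
After op 10 (checkout): HEAD=topic@C [main=G topic=C]
After op 11 (merge): HEAD=topic@H [main=G topic=H]
ancestors(topic=H): ['A', 'B', 'C', 'D', 'E', 'F', 'G', 'H']
ancestors(main=G): ['A', 'B', 'C', 'D', 'E', 'F', 'G']
common: ['A', 'B', 'C', 'D', 'E', 'F', 'G']

Answer: G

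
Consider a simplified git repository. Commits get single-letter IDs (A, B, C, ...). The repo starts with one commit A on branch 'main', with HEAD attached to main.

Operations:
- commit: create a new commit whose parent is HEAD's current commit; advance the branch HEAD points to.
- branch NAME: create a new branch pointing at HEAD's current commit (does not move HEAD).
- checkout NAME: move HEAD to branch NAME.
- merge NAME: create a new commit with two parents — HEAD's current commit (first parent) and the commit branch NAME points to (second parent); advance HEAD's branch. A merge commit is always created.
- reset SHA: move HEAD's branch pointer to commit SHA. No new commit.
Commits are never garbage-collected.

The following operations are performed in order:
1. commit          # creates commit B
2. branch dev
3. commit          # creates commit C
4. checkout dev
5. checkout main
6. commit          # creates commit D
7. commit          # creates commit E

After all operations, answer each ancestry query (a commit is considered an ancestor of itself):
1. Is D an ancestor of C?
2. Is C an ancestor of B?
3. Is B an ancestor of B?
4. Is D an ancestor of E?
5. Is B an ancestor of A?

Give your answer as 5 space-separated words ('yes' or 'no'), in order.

Answer: no no yes yes no

Derivation:
After op 1 (commit): HEAD=main@B [main=B]
After op 2 (branch): HEAD=main@B [dev=B main=B]
After op 3 (commit): HEAD=main@C [dev=B main=C]
After op 4 (checkout): HEAD=dev@B [dev=B main=C]
After op 5 (checkout): HEAD=main@C [dev=B main=C]
After op 6 (commit): HEAD=main@D [dev=B main=D]
After op 7 (commit): HEAD=main@E [dev=B main=E]
ancestors(C) = {A,B,C}; D in? no
ancestors(B) = {A,B}; C in? no
ancestors(B) = {A,B}; B in? yes
ancestors(E) = {A,B,C,D,E}; D in? yes
ancestors(A) = {A}; B in? no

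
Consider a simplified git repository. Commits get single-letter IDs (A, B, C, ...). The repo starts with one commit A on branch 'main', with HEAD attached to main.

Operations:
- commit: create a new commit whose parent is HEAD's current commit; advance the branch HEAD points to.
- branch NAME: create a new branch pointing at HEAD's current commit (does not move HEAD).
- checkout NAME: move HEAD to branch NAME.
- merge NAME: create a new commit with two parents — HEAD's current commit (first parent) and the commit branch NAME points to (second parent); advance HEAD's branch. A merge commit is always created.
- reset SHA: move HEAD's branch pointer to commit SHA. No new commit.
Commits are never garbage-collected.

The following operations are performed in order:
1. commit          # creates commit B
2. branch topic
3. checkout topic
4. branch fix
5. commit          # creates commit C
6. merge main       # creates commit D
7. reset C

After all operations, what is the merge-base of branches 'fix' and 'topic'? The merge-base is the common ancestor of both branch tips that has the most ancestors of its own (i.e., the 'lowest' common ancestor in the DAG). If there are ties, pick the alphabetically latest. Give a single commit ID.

After op 1 (commit): HEAD=main@B [main=B]
After op 2 (branch): HEAD=main@B [main=B topic=B]
After op 3 (checkout): HEAD=topic@B [main=B topic=B]
After op 4 (branch): HEAD=topic@B [fix=B main=B topic=B]
After op 5 (commit): HEAD=topic@C [fix=B main=B topic=C]
After op 6 (merge): HEAD=topic@D [fix=B main=B topic=D]
After op 7 (reset): HEAD=topic@C [fix=B main=B topic=C]
ancestors(fix=B): ['A', 'B']
ancestors(topic=C): ['A', 'B', 'C']
common: ['A', 'B']

Answer: B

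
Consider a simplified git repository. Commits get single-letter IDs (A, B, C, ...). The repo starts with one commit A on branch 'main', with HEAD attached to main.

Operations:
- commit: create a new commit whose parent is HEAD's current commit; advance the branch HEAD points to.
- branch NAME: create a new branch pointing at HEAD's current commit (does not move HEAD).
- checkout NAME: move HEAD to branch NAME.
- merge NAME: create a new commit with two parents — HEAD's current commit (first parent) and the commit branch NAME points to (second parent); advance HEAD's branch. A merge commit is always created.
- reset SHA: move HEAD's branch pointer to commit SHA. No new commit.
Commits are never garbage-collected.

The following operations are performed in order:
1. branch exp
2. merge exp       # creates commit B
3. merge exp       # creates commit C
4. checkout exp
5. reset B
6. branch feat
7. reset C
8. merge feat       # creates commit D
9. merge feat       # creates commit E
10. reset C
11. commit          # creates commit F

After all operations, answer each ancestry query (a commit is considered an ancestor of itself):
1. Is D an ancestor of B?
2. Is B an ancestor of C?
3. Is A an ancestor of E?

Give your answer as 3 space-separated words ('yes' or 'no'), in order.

After op 1 (branch): HEAD=main@A [exp=A main=A]
After op 2 (merge): HEAD=main@B [exp=A main=B]
After op 3 (merge): HEAD=main@C [exp=A main=C]
After op 4 (checkout): HEAD=exp@A [exp=A main=C]
After op 5 (reset): HEAD=exp@B [exp=B main=C]
After op 6 (branch): HEAD=exp@B [exp=B feat=B main=C]
After op 7 (reset): HEAD=exp@C [exp=C feat=B main=C]
After op 8 (merge): HEAD=exp@D [exp=D feat=B main=C]
After op 9 (merge): HEAD=exp@E [exp=E feat=B main=C]
After op 10 (reset): HEAD=exp@C [exp=C feat=B main=C]
After op 11 (commit): HEAD=exp@F [exp=F feat=B main=C]
ancestors(B) = {A,B}; D in? no
ancestors(C) = {A,B,C}; B in? yes
ancestors(E) = {A,B,C,D,E}; A in? yes

Answer: no yes yes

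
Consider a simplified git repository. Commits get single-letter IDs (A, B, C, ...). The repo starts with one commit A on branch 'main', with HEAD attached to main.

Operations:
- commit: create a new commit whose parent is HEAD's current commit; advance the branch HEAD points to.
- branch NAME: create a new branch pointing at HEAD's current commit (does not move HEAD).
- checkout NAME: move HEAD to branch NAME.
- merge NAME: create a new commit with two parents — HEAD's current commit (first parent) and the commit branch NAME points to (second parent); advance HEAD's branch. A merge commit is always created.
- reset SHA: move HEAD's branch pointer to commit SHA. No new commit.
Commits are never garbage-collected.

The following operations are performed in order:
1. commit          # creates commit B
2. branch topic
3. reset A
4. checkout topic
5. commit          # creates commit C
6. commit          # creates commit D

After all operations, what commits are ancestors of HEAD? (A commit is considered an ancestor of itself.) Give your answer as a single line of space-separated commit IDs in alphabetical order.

Answer: A B C D

Derivation:
After op 1 (commit): HEAD=main@B [main=B]
After op 2 (branch): HEAD=main@B [main=B topic=B]
After op 3 (reset): HEAD=main@A [main=A topic=B]
After op 4 (checkout): HEAD=topic@B [main=A topic=B]
After op 5 (commit): HEAD=topic@C [main=A topic=C]
After op 6 (commit): HEAD=topic@D [main=A topic=D]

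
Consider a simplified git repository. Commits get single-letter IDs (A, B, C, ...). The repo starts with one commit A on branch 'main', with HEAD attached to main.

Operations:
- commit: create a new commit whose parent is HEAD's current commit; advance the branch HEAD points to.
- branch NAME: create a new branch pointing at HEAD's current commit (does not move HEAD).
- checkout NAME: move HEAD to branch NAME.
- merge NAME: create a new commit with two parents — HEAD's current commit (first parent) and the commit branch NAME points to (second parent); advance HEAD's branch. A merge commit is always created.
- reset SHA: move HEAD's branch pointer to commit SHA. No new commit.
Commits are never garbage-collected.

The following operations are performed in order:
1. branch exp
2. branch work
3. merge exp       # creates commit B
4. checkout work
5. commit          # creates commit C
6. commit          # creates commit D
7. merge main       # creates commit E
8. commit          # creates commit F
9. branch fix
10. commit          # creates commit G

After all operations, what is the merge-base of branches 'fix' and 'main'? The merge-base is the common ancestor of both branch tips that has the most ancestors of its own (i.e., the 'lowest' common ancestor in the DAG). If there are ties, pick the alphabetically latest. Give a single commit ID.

Answer: B

Derivation:
After op 1 (branch): HEAD=main@A [exp=A main=A]
After op 2 (branch): HEAD=main@A [exp=A main=A work=A]
After op 3 (merge): HEAD=main@B [exp=A main=B work=A]
After op 4 (checkout): HEAD=work@A [exp=A main=B work=A]
After op 5 (commit): HEAD=work@C [exp=A main=B work=C]
After op 6 (commit): HEAD=work@D [exp=A main=B work=D]
After op 7 (merge): HEAD=work@E [exp=A main=B work=E]
After op 8 (commit): HEAD=work@F [exp=A main=B work=F]
After op 9 (branch): HEAD=work@F [exp=A fix=F main=B work=F]
After op 10 (commit): HEAD=work@G [exp=A fix=F main=B work=G]
ancestors(fix=F): ['A', 'B', 'C', 'D', 'E', 'F']
ancestors(main=B): ['A', 'B']
common: ['A', 'B']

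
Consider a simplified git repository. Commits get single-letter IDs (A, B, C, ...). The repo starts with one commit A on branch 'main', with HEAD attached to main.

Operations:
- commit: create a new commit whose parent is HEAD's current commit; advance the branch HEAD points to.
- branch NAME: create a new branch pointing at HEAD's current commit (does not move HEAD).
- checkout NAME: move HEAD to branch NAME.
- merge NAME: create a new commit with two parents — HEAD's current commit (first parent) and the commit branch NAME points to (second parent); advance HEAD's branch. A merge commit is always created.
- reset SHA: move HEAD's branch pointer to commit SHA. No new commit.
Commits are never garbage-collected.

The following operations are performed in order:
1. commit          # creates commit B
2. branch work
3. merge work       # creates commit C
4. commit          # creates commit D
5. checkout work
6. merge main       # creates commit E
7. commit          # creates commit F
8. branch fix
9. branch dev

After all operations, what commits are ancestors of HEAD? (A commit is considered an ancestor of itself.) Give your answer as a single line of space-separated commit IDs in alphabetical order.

After op 1 (commit): HEAD=main@B [main=B]
After op 2 (branch): HEAD=main@B [main=B work=B]
After op 3 (merge): HEAD=main@C [main=C work=B]
After op 4 (commit): HEAD=main@D [main=D work=B]
After op 5 (checkout): HEAD=work@B [main=D work=B]
After op 6 (merge): HEAD=work@E [main=D work=E]
After op 7 (commit): HEAD=work@F [main=D work=F]
After op 8 (branch): HEAD=work@F [fix=F main=D work=F]
After op 9 (branch): HEAD=work@F [dev=F fix=F main=D work=F]

Answer: A B C D E F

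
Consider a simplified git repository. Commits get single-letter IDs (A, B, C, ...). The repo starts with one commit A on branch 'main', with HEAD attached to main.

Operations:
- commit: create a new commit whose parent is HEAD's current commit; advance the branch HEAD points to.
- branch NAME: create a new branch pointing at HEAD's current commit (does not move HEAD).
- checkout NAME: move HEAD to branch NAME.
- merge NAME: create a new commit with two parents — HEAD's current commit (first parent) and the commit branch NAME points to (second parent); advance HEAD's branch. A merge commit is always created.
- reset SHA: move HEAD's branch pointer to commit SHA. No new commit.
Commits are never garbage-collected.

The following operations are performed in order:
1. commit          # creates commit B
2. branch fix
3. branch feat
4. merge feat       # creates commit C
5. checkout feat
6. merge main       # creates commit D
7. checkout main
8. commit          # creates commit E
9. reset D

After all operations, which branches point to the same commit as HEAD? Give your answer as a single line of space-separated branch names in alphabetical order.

Answer: feat main

Derivation:
After op 1 (commit): HEAD=main@B [main=B]
After op 2 (branch): HEAD=main@B [fix=B main=B]
After op 3 (branch): HEAD=main@B [feat=B fix=B main=B]
After op 4 (merge): HEAD=main@C [feat=B fix=B main=C]
After op 5 (checkout): HEAD=feat@B [feat=B fix=B main=C]
After op 6 (merge): HEAD=feat@D [feat=D fix=B main=C]
After op 7 (checkout): HEAD=main@C [feat=D fix=B main=C]
After op 8 (commit): HEAD=main@E [feat=D fix=B main=E]
After op 9 (reset): HEAD=main@D [feat=D fix=B main=D]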